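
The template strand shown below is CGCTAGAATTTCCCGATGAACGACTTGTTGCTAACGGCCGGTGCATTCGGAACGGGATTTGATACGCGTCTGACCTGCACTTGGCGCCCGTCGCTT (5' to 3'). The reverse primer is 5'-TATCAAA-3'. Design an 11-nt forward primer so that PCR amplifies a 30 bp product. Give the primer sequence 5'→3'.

5'-CGGCCGGTGCA-3'

The reverse primer's reverse complement TTTGATA matches the template at positions 58–64, so the product ends at position 64.
A 30 bp product then starts at position 64 − 30 + 1 = 35.
The forward primer is identical to the top strand there: CGGCCGGTGCA.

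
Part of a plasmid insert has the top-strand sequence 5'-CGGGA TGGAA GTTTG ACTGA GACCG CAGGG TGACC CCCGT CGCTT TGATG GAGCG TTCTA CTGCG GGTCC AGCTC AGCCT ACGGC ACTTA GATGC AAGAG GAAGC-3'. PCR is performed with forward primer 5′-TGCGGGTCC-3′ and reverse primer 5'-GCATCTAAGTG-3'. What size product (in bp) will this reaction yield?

34 bp

The forward primer matches the template at positions 62–70.
Taking the reverse complement of GCATCTAAGTG gives CACTTAGATGC, found at positions 85–95 on the template; the primer anneals here to the top strand with its 3' end pointing upstream.
Amplicon spans positions 62–95: 34 bp.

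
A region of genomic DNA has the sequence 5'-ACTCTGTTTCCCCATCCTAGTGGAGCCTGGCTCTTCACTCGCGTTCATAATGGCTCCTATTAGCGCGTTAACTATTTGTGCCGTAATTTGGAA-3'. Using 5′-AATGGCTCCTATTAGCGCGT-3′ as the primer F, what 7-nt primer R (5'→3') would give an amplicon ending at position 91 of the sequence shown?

The forward primer binds at positions 49–68; the product's 3' end on the top strand is position 91.
The reverse primer anneals to the top strand over positions 85–91, i.e. to AATTTGG.
Its sequence written 5'→3' is the reverse complement: CCAAATT.

5'-CCAAATT-3'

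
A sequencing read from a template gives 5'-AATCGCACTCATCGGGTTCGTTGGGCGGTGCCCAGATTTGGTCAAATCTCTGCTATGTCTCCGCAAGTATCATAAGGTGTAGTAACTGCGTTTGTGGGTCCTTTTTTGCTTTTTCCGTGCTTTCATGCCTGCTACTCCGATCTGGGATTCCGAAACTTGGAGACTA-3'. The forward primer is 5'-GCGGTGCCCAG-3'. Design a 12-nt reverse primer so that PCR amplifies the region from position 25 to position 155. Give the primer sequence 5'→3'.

5'-TTTCGGAATCCC-3'

The product's 3' end on the top strand is position 155.
The reverse primer anneals to the top strand over positions 144–155, i.e. to GGGATTCCGAAA.
Its sequence written 5'→3' is the reverse complement: TTTCGGAATCCC.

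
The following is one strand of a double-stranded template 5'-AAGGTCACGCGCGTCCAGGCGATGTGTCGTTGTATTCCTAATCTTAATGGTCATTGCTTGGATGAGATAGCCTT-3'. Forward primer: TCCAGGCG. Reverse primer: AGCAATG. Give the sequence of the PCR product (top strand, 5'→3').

5'-TCCAGGCGATGTGTCGTTGTATTCCTAATCTTAATGGTCATTGCT-3'

Forward primer TCCAGGCG is found on the top strand at positions 14–21.
Reverse complement of the reverse primer: CATTGCT. This occurs on the top strand at positions 52–58.
The product is the template from position 14 through 58 (45 bp).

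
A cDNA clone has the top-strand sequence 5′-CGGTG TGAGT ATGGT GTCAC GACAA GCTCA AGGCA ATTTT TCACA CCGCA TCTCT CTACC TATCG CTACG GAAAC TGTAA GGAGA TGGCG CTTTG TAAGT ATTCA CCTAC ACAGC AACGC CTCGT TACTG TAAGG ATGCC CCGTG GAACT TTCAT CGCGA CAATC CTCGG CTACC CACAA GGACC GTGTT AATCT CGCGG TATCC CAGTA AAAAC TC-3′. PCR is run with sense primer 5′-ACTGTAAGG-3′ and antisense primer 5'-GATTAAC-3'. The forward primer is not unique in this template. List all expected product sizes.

121 bp, 68 bp

The forward primer ACTGTAAGG matches the top strand at positions 74–82, 127–135.
The reverse primer's reverse complement is GTTAATC, matching at positions 188–194.
Each forward site pairs with the reverse site to give a product ending at position 194: sizes 121, 68 bp.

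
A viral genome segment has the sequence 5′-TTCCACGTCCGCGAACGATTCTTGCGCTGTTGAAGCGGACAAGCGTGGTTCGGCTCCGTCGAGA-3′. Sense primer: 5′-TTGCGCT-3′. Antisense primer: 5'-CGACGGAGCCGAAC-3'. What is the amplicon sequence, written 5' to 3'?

Forward primer TTGCGCT is found on the top strand at positions 22–28.
Reverse complement of the reverse primer: GTTCGGCTCCGTCG. This occurs on the top strand at positions 48–61.
The product is the template from position 22 through 61 (40 bp).

5'-TTGCGCTGTTGAAGCGGACAAGCGTGGTTCGGCTCCGTCG-3'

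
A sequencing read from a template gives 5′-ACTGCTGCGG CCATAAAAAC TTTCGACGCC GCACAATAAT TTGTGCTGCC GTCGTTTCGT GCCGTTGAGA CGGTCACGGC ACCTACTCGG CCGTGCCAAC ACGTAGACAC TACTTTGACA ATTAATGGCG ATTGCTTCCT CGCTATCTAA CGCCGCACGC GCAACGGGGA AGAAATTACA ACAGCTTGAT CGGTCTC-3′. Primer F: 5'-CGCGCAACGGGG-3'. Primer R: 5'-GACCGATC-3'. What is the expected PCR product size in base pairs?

38 bp

Forward primer CGCGCAACGGGG is found on the top strand at positions 158–169.
The reverse primer's reverse complement is GATCGGTC, which matches the template at positions 188–195.
Product length = (reverse-primer end) − (forward-primer start) + 1 = 195 − 158 + 1 = 38 bp.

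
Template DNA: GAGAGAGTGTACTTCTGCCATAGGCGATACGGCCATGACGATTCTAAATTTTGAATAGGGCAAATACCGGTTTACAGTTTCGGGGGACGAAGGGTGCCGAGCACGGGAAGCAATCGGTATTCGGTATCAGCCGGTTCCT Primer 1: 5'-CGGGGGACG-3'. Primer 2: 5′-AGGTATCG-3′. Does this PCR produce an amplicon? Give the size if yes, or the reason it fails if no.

No product — primer 2 has no binding site in the template.

Primer 2 (AGGTATCG) does not match the top strand, and its reverse complement CGATACCT does not match either.
With no annealing site for primer 2, no amplification occurs.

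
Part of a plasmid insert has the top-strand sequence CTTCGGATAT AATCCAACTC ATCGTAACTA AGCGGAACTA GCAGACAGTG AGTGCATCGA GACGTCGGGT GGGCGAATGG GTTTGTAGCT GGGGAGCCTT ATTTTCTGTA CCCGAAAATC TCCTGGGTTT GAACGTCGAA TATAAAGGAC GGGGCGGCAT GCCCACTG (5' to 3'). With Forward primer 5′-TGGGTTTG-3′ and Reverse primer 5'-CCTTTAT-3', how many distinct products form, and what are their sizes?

Two products: 71 bp, 25 bp

The forward primer TGGGTTTG matches the top strand at positions 78–85, 124–131.
The reverse primer's reverse complement is ATAAAGG, matching at positions 142–148.
Each forward site pairs with the reverse site to give a product ending at position 148: sizes 71, 25 bp.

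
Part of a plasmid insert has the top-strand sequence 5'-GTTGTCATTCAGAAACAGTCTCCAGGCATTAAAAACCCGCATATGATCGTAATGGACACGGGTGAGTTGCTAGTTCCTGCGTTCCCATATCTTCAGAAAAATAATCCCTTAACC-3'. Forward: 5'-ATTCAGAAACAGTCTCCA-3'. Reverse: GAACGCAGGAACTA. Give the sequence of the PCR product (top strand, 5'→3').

5'-ATTCAGAAACAGTCTCCAGGCATTAAAAACCCGCATATGATCGTAATGGACACGGGTGAGTTGCTAGTTCCTGCGTTC-3'

The forward primer matches the template at positions 7–24.
Taking the reverse complement of GAACGCAGGAACTA gives TAGTTCCTGCGTTC, found at positions 71–84 on the template; the primer anneals here to the top strand with its 3' end pointing upstream.
The product is the template from position 7 through 84 (78 bp).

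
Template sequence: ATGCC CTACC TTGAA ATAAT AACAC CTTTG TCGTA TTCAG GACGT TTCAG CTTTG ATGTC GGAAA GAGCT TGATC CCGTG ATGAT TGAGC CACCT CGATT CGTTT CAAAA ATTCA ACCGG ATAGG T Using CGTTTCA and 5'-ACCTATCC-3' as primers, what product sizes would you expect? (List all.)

The forward primer CGTTTCA matches the top strand at positions 43–49, 101–107.
The reverse primer's reverse complement is GGATAGGT, matching at positions 119–126.
Each forward site pairs with the reverse site to give a product ending at position 126: sizes 84, 26 bp.

84 bp, 26 bp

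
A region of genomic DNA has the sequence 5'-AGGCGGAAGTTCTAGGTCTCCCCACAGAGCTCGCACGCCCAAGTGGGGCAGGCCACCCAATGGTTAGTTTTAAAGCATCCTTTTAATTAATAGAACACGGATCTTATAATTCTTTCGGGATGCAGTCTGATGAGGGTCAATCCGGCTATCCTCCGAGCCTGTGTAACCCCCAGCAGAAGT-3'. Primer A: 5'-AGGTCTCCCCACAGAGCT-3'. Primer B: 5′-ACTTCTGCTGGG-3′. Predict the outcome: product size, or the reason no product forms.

Primer A (AGGTCTCCCCACAGAGCT) matches the top strand at positions 14–31; it acts as a forward primer.
Primer B's reverse complement is CCCAGCAGAAGT, matching the top strand at positions 169–180; it acts as a reverse primer.
The 3' ends face each other across positions 14–180, giving a 167 bp product.

Yes — a 167 bp product.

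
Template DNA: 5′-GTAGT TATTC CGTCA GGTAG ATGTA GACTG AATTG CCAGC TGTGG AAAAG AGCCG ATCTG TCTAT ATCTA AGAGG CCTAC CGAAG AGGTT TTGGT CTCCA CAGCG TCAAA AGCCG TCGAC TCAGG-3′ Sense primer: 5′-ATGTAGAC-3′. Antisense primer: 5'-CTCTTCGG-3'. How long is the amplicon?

Scanning the template, ATGTAGAC occurs at positions 21–28; this primer anneals to the bottom strand there with its 3' end pointing downstream.
The reverse primer's reverse complement is CCGAAGAG, which matches the template at positions 80–87.
Product length = (reverse-primer end) − (forward-primer start) + 1 = 87 − 21 + 1 = 67 bp.

67 bp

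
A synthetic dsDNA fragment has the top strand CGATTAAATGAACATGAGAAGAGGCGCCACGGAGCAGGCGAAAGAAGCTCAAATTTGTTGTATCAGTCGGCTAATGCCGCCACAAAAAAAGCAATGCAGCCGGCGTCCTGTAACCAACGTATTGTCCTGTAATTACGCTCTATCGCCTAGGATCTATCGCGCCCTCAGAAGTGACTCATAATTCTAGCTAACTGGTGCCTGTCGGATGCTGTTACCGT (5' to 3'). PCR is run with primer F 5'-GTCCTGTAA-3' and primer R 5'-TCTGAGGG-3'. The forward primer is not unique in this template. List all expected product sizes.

The forward primer GTCCTGTAA matches the top strand at positions 105–113, 124–132.
The reverse primer's reverse complement is CCCTCAGA, matching at positions 162–169.
Each forward site pairs with the reverse site to give a product ending at position 169: sizes 65, 46 bp.

65 bp, 46 bp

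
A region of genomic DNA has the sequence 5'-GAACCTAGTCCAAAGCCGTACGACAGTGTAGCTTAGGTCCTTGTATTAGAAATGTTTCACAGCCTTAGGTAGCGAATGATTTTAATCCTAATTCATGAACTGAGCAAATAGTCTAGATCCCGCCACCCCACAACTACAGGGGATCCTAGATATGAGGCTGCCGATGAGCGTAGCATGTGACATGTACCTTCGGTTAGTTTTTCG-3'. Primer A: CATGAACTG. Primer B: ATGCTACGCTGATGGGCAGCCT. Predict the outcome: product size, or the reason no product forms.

Primer B (ATGCTACGCTGATGGGCAGCCT) does not match the top strand, and its reverse complement AGGCTGCCCATCAGCGTAGCAT does not match either.
With no annealing site for primer B, no amplification occurs.

No product — primer B has no binding site in the template.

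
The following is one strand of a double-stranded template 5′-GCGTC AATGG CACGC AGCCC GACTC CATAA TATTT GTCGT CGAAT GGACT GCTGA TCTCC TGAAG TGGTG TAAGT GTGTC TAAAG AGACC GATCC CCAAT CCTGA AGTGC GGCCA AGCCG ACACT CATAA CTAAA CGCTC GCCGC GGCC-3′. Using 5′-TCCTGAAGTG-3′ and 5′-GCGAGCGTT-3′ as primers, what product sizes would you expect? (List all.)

85 bp, 43 bp

The forward primer TCCTGAAGTG matches the top strand at positions 58–67, 100–109.
The reverse primer's reverse complement is AACGCTCGC, matching at positions 134–142.
Each forward site pairs with the reverse site to give a product ending at position 142: sizes 85, 43 bp.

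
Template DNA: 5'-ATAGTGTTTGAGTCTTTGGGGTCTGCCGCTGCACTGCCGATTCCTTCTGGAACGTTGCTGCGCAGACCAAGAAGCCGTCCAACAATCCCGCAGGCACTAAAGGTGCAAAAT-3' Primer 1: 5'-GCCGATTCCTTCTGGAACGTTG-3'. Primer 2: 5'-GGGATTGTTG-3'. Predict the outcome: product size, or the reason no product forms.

Primer 1 (GCCGATTCCTTCTGGAACGTTG) matches the top strand at positions 36–57; it acts as a forward primer.
Primer 2's reverse complement is CAACAATCCC, matching the top strand at positions 80–89; it acts as a reverse primer.
The 3' ends face each other across positions 36–89, giving a 54 bp product.

Yes — a 54 bp product.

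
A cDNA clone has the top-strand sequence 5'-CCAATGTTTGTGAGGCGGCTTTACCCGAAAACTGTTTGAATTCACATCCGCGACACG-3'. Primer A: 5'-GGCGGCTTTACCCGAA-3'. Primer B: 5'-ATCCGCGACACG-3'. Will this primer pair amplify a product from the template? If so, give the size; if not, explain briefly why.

Primer A (GGCGGCTTTACCCGAA) matches the top strand at positions 14–29 (3' end points downstream).
Primer B (ATCCGCGACACG) also matches the top strand directly, at positions 46–57 — its reverse complement CGTGTCGCGGAT is not present.
Both primers anneal to the bottom strand with 3' ends pointing the same way, so neither can prime synthesis back toward the other.

No product — both primers anneal to the same strand and extend in the same direction.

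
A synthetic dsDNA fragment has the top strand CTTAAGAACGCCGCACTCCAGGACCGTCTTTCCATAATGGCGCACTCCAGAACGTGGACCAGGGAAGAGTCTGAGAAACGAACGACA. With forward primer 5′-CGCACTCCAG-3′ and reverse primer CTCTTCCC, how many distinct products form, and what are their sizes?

The forward primer CGCACTCCAG matches the top strand at positions 12–21, 41–50.
The reverse primer's reverse complement is GGGAAGAG, matching at positions 62–69.
Each forward site pairs with the reverse site to give a product ending at position 69: sizes 58, 29 bp.

Two products: 58 bp, 29 bp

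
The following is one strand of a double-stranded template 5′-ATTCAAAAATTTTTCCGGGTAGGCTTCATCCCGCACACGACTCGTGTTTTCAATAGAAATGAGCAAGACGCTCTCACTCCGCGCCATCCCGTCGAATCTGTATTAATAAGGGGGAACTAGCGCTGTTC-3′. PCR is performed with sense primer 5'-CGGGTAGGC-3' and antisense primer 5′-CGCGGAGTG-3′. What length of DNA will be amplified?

68 bp

The forward primer matches the template at positions 16–24.
The reverse primer's reverse complement is CACTCCGCG, which matches the template at positions 75–83.
The product runs from position 16 to position 83, so its length is 83 − 16 + 1 = 68 bp.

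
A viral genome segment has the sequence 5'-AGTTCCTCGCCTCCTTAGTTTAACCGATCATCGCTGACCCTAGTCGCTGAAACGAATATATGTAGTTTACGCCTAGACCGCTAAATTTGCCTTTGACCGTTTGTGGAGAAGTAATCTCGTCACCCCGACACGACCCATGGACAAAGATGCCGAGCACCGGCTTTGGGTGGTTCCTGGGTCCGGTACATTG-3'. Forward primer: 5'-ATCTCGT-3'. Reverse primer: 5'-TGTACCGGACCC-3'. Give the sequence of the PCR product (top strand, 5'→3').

Forward primer ATCTCGT is found on the top strand at positions 114–120.
Taking the reverse complement of TGTACCGGACCC gives GGGTCCGGTACA, found at positions 176–187 on the template; the primer anneals here to the top strand with its 3' end pointing upstream.
The product is the template from position 114 through 187 (74 bp).

5'-ATCTCGTCACCCCGACACGACCCATGGACAAAGATGCCGAGCACCGGCTTTGGGTGGTTCCTGGGTCCGGTACA-3'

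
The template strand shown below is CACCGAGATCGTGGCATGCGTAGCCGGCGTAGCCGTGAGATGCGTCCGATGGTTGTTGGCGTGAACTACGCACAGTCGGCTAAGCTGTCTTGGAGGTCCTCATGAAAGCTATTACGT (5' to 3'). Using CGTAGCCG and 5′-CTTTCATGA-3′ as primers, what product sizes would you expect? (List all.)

The forward primer CGTAGCCG matches the top strand at positions 19–26, 28–35.
The reverse primer's reverse complement is TCATGAAAG, matching at positions 100–108.
Each forward site pairs with the reverse site to give a product ending at position 108: sizes 90, 81 bp.

90 bp, 81 bp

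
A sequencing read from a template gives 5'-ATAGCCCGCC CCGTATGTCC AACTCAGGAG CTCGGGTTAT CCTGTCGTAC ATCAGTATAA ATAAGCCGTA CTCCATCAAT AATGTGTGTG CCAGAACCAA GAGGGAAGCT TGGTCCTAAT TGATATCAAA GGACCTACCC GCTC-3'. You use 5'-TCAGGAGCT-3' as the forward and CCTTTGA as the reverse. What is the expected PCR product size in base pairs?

Scanning the template, TCAGGAGCT occurs at positions 24–32; this primer anneals to the bottom strand there with its 3' end pointing downstream.
Taking the reverse complement of CCTTTGA gives TCAAAGG, found at positions 126–132 on the template; the primer anneals here to the top strand with its 3' end pointing upstream.
Product length = (reverse-primer end) − (forward-primer start) + 1 = 132 − 24 + 1 = 109 bp.

109 bp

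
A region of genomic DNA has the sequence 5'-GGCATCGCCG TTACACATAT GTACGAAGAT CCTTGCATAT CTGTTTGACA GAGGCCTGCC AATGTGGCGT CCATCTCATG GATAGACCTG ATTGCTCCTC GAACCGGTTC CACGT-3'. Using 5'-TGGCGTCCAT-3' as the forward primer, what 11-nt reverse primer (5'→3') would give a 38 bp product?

The forward primer binds at positions 65–74, so a 38 bp product ends at position 65 + 38 − 1 = 102.
The reverse primer anneals to the top strand over positions 92–102, i.e. to TTGCTCCTCGA.
Its sequence written 5'→3' is the reverse complement: TCGAGGAGCAA.

5'-TCGAGGAGCAA-3'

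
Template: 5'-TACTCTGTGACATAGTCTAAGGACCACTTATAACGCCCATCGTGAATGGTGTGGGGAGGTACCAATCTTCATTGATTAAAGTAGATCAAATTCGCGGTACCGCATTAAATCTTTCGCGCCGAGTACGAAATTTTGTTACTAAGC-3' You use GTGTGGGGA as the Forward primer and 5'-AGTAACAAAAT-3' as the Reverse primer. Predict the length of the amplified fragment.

92 bp

The forward primer matches the template at positions 49–57.
Taking the reverse complement of AGTAACAAAAT gives ATTTTGTTACT, found at positions 130–140 on the template; the primer anneals here to the top strand with its 3' end pointing upstream.
Product length = (reverse-primer end) − (forward-primer start) + 1 = 140 − 49 + 1 = 92 bp.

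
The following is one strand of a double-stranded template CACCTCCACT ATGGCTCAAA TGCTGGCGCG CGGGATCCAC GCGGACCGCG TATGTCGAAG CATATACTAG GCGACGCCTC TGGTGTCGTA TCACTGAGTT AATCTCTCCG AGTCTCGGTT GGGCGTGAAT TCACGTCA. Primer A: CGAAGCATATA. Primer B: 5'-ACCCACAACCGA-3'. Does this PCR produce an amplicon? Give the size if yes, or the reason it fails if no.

Primer B (ACCCACAACCGA) does not match the top strand, and its reverse complement TCGGTTGTGGGT does not match either.
With no annealing site for primer B, no amplification occurs.

No product — primer B has no binding site in the template.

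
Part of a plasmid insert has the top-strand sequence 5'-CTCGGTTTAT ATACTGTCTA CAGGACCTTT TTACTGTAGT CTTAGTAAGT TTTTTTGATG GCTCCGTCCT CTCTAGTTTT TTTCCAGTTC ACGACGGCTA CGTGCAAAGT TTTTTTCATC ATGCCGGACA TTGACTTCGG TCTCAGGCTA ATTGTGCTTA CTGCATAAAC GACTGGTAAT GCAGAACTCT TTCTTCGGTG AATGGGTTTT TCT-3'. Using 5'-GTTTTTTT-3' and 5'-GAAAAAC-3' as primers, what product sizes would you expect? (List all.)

The forward primer GTTTTTTT matches the top strand at positions 49–56, 76–83, 109–116.
The reverse primer's reverse complement is GTTTTTC, matching at positions 206–212.
Each forward site pairs with the reverse site to give a product ending at position 212: sizes 164, 137, 104 bp.

164 bp, 137 bp, 104 bp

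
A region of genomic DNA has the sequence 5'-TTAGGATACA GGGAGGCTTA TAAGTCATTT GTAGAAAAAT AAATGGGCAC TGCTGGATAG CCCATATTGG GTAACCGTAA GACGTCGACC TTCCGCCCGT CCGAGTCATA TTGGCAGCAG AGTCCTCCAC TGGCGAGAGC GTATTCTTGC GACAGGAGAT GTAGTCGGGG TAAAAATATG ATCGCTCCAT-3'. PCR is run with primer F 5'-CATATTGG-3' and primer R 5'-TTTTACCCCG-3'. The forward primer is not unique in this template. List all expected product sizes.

113 bp, 69 bp

The forward primer CATATTGG matches the top strand at positions 63–70, 107–114.
The reverse primer's reverse complement is CGGGGTAAAA, matching at positions 166–175.
Each forward site pairs with the reverse site to give a product ending at position 175: sizes 113, 69 bp.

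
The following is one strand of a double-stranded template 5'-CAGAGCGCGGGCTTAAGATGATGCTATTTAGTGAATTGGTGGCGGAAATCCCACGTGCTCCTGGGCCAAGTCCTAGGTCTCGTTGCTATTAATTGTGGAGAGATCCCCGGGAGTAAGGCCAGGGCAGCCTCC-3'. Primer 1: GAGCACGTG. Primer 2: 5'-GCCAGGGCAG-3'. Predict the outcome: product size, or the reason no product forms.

Primer 1 (GAGCACGTG) has reverse complement CACGTGCTC, which matches the top strand at positions 52–60; primer 1 anneals to the top strand there with its 3' end pointing upstream toward position 52.
Primer 2 (GCCAGGGCAG) matches the top strand directly at positions 118–127; it anneals to the bottom strand with its 3' end pointing downstream toward position 127.
The 3' ends diverge (primer 1 extends toward position 1, primer 2 toward position 132), so the primers never converge on a shared product.

No product — the primers' 3' ends point away from each other.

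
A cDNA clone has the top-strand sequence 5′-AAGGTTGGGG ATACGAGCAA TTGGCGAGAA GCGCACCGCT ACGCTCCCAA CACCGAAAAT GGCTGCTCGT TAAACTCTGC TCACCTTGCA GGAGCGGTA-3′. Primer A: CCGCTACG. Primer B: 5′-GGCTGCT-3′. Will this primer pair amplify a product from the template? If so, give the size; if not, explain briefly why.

Primer A (CCGCTACG) matches the top strand at positions 36–43 (3' end points downstream).
Primer B (GGCTGCT) also matches the top strand directly, at positions 61–67 — its reverse complement AGCAGCC is not present.
Both primers anneal to the bottom strand with 3' ends pointing the same way, so neither can prime synthesis back toward the other.

No product — both primers anneal to the same strand and extend in the same direction.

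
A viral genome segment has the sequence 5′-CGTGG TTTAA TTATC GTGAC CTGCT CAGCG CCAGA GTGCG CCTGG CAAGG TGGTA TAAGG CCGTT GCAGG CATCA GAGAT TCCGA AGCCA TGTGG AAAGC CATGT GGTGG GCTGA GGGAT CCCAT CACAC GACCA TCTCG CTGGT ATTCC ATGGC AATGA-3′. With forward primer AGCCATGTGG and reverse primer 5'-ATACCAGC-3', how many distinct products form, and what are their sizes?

Two products: 62 bp, 50 bp

The forward primer AGCCATGTGG matches the top strand at positions 86–95, 98–107.
The reverse primer's reverse complement is GCTGGTAT, matching at positions 140–147.
Each forward site pairs with the reverse site to give a product ending at position 147: sizes 62, 50 bp.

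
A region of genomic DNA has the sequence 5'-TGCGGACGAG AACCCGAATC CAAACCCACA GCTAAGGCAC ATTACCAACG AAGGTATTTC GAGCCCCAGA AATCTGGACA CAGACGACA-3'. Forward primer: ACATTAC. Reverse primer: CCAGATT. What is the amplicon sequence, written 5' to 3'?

Forward primer ACATTAC is found on the top strand at positions 39–45.
Taking the reverse complement of CCAGATT gives AATCTGG, found at positions 71–77 on the template; the primer anneals here to the top strand with its 3' end pointing upstream.
The product is the template from position 39 through 77 (39 bp).

5'-ACATTACCAACGAAGGTATTTCGAGCCCCAGAAATCTGG-3'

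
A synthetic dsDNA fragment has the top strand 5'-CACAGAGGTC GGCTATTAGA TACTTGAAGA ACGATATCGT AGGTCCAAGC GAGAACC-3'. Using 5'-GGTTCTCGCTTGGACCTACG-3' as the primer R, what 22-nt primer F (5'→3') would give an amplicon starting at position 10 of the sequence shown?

5'-CGGCTATTAGATACTTGAAGAA-3'

The reverse primer's reverse complement CGTAGGTCCAAGCGAGAACC matches the template at positions 38–57; the product starts at position 10.
The forward primer is identical to the top strand over positions 10–31: CGGCTATTAGATACTTGAAGAA.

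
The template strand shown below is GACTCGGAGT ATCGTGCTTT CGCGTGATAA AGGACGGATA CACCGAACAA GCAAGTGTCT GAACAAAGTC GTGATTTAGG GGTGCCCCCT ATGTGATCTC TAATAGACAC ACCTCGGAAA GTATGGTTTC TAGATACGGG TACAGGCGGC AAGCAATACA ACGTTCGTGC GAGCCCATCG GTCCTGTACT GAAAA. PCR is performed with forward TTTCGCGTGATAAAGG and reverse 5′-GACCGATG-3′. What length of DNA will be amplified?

The forward primer matches the template at positions 18–33.
Reverse complement of the reverse primer: CATCGGTC. This occurs on the top strand at positions 176–183.
The product runs from position 18 to position 183, so its length is 183 − 18 + 1 = 166 bp.

166 bp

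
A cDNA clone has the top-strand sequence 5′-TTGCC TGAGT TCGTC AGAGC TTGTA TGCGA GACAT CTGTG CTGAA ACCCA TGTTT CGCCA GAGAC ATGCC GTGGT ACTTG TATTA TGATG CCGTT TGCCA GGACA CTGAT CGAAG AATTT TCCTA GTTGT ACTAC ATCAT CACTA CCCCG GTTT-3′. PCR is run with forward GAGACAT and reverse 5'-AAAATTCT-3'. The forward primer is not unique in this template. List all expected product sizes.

The forward primer GAGACAT matches the top strand at positions 29–35, 61–67.
The reverse primer's reverse complement is AGAATTTT, matching at positions 114–121.
Each forward site pairs with the reverse site to give a product ending at position 121: sizes 93, 61 bp.

93 bp, 61 bp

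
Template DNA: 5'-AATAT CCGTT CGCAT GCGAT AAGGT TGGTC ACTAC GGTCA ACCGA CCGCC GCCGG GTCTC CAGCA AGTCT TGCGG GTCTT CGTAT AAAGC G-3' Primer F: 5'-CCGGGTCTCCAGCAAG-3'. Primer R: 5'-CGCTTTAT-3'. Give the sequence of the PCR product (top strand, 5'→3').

Scanning the template, CCGGGTCTCCAGCAAG occurs at positions 52–67; this primer anneals to the bottom strand there with its 3' end pointing downstream.
Taking the reverse complement of CGCTTTAT gives ATAAAGCG, found at positions 84–91 on the template; the primer anneals here to the top strand with its 3' end pointing upstream.
The product is the template from position 52 through 91 (40 bp).

5'-CCGGGTCTCCAGCAAGTCTTGCGGGTCTTCGTATAAAGCG-3'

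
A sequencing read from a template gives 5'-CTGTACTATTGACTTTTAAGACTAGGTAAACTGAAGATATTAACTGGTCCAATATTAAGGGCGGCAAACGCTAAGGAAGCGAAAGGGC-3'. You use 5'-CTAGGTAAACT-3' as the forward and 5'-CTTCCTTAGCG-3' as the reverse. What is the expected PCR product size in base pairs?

58 bp

Forward primer CTAGGTAAACT is found on the top strand at positions 22–32.
Taking the reverse complement of CTTCCTTAGCG gives CGCTAAGGAAG, found at positions 69–79 on the template; the primer anneals here to the top strand with its 3' end pointing upstream.
The product runs from position 22 to position 79, so its length is 79 − 22 + 1 = 58 bp.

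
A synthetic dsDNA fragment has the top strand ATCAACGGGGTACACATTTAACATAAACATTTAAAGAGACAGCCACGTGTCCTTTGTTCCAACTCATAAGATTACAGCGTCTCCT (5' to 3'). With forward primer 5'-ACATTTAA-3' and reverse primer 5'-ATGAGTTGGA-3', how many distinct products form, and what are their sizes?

The forward primer ACATTTAA matches the top strand at positions 14–21, 27–34.
The reverse primer's reverse complement is TCCAACTCAT, matching at positions 58–67.
Each forward site pairs with the reverse site to give a product ending at position 67: sizes 54, 41 bp.

Two products: 54 bp, 41 bp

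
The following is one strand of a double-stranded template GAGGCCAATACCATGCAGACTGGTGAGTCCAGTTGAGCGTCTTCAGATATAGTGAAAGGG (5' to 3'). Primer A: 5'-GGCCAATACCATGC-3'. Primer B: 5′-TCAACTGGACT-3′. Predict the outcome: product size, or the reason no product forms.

Yes — a 34 bp product.

Primer A (GGCCAATACCATGC) matches the top strand at positions 3–16; it acts as a forward primer.
Primer B's reverse complement is AGTCCAGTTGA, matching the top strand at positions 26–36; it acts as a reverse primer.
The 3' ends face each other across positions 3–36, giving a 34 bp product.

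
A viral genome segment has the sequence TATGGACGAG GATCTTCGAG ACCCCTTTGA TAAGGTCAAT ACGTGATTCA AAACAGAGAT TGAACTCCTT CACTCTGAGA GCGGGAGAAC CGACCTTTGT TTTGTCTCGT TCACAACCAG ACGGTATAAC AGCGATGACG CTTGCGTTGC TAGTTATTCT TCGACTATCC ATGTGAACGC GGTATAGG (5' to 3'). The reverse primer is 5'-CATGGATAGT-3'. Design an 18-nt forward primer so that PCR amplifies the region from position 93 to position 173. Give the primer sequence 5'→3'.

The reverse primer's reverse complement ACTATCCATG matches the template at positions 164–173; the product starts at position 93.
The forward primer is identical to the top strand over positions 93–110: ACCTTTGTTTTGTCTCGT.

5'-ACCTTTGTTTTGTCTCGT-3'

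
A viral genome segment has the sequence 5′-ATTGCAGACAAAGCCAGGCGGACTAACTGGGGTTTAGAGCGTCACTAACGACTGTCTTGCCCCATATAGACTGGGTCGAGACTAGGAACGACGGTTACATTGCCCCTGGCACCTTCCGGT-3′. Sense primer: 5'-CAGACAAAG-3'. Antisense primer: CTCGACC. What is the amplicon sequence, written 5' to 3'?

The forward primer matches the template at positions 5–13.
Reverse complement of the reverse primer: GGTCGAG. This occurs on the top strand at positions 74–80.
The product is the template from position 5 through 80 (76 bp).

5'-CAGACAAAGCCAGGCGGACTAACTGGGGTTTAGAGCGTCACTAACGACTGTCTTGCCCCATATAGACTGGGTCGAG-3'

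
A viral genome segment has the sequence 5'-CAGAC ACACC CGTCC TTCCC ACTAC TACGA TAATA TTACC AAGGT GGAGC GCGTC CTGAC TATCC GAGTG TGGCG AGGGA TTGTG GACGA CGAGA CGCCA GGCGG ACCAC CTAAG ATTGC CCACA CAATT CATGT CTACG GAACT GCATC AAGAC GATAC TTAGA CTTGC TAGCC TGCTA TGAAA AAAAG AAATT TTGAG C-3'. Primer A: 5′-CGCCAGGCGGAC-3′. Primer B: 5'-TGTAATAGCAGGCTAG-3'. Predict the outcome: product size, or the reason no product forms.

No product — primer B has no binding site in the template.

Primer B (TGTAATAGCAGGCTAG) does not match the top strand, and its reverse complement CTAGCCTGCTATTACA does not match either.
With no annealing site for primer B, no amplification occurs.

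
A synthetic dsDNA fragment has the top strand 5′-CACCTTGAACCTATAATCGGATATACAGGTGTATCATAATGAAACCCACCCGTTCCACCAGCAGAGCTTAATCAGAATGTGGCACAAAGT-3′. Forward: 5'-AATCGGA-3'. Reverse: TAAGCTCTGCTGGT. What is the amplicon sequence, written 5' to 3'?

5'-AATCGGATATACAGGTGTATCATAATGAAACCCACCCGTTCCACCAGCAGAGCTTA-3'

Forward primer AATCGGA is found on the top strand at positions 15–21.
Taking the reverse complement of TAAGCTCTGCTGGT gives ACCAGCAGAGCTTA, found at positions 57–70 on the template; the primer anneals here to the top strand with its 3' end pointing upstream.
The product is the template from position 15 through 70 (56 bp).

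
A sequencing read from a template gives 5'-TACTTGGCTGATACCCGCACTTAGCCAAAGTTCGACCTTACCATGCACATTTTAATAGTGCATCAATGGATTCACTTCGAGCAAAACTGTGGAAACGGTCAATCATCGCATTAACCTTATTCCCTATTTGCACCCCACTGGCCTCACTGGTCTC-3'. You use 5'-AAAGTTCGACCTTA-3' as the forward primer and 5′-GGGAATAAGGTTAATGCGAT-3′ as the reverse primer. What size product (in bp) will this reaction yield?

98 bp

Forward primer AAAGTTCGACCTTA is found on the top strand at positions 27–40.
Taking the reverse complement of GGGAATAAGGTTAATGCGAT gives ATCGCATTAACCTTATTCCC, found at positions 105–124 on the template; the primer anneals here to the top strand with its 3' end pointing upstream.
The product runs from position 27 to position 124, so its length is 124 − 27 + 1 = 98 bp.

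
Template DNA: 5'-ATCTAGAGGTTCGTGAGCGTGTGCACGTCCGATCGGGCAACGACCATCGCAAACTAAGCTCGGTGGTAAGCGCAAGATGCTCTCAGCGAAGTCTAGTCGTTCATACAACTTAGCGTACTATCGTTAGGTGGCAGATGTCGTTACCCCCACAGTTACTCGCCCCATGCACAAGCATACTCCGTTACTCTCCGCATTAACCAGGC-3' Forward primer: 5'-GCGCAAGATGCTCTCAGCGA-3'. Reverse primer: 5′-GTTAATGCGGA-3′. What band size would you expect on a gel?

129 bp

Forward primer GCGCAAGATGCTCTCAGCGA is found on the top strand at positions 70–89.
The reverse primer's reverse complement is TCCGCATTAAC, which matches the template at positions 188–198.
Product length = (reverse-primer end) − (forward-primer start) + 1 = 198 − 70 + 1 = 129 bp.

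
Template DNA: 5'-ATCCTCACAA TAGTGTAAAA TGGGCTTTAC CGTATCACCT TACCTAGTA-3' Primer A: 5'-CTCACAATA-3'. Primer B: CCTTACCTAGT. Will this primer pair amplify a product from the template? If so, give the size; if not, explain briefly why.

Primer A (CTCACAATA) matches the top strand at positions 4–12 (3' end points downstream).
Primer B (CCTTACCTAGT) also matches the top strand directly, at positions 38–48 — its reverse complement ACTAGGTAAGG is not present.
Both primers anneal to the bottom strand with 3' ends pointing the same way, so neither can prime synthesis back toward the other.

No product — both primers anneal to the same strand and extend in the same direction.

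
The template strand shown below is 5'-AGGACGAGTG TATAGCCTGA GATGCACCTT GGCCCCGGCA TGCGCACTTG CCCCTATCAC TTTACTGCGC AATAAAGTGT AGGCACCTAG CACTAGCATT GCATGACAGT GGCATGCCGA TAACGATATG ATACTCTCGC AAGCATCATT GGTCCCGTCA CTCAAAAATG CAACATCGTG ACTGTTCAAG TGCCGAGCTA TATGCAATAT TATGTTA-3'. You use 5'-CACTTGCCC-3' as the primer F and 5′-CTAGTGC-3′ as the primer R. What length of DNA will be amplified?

52 bp

The forward primer matches the template at positions 45–53.
Taking the reverse complement of CTAGTGC gives GCACTAG, found at positions 90–96 on the template; the primer anneals here to the top strand with its 3' end pointing upstream.
Amplicon spans positions 45–96: 52 bp.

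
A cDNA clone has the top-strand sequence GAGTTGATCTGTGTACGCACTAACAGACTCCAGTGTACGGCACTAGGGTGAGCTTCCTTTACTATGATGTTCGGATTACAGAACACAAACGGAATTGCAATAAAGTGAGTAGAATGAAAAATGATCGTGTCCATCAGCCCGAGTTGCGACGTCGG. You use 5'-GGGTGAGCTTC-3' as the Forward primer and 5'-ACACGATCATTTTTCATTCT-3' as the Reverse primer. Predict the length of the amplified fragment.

Forward primer GGGTGAGCTTC is found on the top strand at positions 46–56.
Reverse complement of the reverse primer: AGAATGAAAAATGATCGTGT. This occurs on the top strand at positions 111–130.
Product length = (reverse-primer end) − (forward-primer start) + 1 = 130 − 46 + 1 = 85 bp.

85 bp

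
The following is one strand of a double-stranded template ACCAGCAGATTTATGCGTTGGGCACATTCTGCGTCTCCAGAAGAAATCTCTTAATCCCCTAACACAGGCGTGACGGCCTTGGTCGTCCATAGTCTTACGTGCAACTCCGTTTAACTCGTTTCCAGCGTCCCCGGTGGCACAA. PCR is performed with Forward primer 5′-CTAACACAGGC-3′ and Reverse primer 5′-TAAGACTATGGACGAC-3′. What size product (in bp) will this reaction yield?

The forward primer matches the template at positions 59–69.
Reverse complement of the reverse primer: GTCGTCCATAGTCTTA. This occurs on the top strand at positions 82–97.
Amplicon spans positions 59–97: 39 bp.

39 bp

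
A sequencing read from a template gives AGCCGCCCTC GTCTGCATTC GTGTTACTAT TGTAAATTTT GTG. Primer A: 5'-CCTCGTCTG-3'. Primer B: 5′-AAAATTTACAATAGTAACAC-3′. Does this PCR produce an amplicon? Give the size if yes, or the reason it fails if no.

Yes — a 34 bp product.

Primer A (CCTCGTCTG) matches the top strand at positions 7–15; it acts as a forward primer.
Primer B's reverse complement is GTGTTACTATTGTAAATTTT, matching the top strand at positions 21–40; it acts as a reverse primer.
The 3' ends face each other across positions 7–40, giving a 34 bp product.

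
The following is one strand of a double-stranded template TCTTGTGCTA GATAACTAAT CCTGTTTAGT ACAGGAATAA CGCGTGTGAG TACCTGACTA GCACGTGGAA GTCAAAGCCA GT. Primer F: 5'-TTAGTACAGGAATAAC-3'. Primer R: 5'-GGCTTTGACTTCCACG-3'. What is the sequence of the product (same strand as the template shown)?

Scanning the template, TTAGTACAGGAATAAC occurs at positions 26–41; this primer anneals to the bottom strand there with its 3' end pointing downstream.
Reverse complement of the reverse primer: CGTGGAAGTCAAAGCC. This occurs on the top strand at positions 64–79.
The product is the template from position 26 through 79 (54 bp).

5'-TTAGTACAGGAATAACGCGTGTGAGTACCTGACTAGCACGTGGAAGTCAAAGCC-3'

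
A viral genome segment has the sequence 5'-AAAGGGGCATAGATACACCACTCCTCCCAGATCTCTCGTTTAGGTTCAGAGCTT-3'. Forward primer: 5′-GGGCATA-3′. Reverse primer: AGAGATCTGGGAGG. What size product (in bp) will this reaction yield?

Scanning the template, GGGCATA occurs at positions 5–11; this primer anneals to the bottom strand there with its 3' end pointing downstream.
Reverse complement of the reverse primer: CCTCCCAGATCTCT. This occurs on the top strand at positions 23–36.
Amplicon spans positions 5–36: 32 bp.

32 bp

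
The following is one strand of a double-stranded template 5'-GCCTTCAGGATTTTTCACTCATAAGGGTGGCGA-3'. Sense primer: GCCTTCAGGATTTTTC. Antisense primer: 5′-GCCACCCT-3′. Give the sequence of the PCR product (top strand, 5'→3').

5'-GCCTTCAGGATTTTTCACTCATAAGGGTGGC-3'

Forward primer GCCTTCAGGATTTTTC is found on the top strand at positions 1–16.
Taking the reverse complement of GCCACCCT gives AGGGTGGC, found at positions 24–31 on the template; the primer anneals here to the top strand with its 3' end pointing upstream.
The product is the template from position 1 through 31 (31 bp).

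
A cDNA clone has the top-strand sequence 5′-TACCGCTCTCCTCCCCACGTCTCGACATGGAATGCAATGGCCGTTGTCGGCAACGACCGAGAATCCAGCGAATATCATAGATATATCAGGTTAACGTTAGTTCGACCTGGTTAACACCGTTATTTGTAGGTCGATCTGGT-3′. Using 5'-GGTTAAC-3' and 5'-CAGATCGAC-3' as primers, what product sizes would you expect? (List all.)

50 bp, 30 bp

The forward primer GGTTAAC matches the top strand at positions 89–95, 109–115.
The reverse primer's reverse complement is GTCGATCTG, matching at positions 130–138.
Each forward site pairs with the reverse site to give a product ending at position 138: sizes 50, 30 bp.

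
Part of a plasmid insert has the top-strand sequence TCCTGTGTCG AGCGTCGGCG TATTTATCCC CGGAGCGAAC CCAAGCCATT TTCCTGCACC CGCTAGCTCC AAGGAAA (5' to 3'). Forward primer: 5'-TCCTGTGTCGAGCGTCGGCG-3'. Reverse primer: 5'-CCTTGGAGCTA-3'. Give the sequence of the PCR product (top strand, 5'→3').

5'-TCCTGTGTCGAGCGTCGGCGTATTTATCCCCGGAGCGAACCCAAGCCATTTTCCTGCACCCGCTAGCTCCAAGG-3'

Forward primer TCCTGTGTCGAGCGTCGGCG is found on the top strand at positions 1–20.
Reverse complement of the reverse primer: TAGCTCCAAGG. This occurs on the top strand at positions 64–74.
The product is the template from position 1 through 74 (74 bp).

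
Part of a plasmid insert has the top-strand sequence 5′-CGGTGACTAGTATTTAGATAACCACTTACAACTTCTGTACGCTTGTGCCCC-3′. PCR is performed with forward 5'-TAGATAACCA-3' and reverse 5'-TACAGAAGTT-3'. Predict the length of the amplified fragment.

25 bp

Forward primer TAGATAACCA is found on the top strand at positions 15–24.
Taking the reverse complement of TACAGAAGTT gives AACTTCTGTA, found at positions 30–39 on the template; the primer anneals here to the top strand with its 3' end pointing upstream.
The product runs from position 15 to position 39, so its length is 39 − 15 + 1 = 25 bp.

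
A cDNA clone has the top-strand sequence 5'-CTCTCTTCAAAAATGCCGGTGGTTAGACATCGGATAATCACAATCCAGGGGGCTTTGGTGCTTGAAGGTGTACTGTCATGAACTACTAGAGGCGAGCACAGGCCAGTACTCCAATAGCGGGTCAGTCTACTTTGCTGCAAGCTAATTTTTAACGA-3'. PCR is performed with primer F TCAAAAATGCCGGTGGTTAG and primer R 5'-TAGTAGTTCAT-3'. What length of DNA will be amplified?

82 bp

Forward primer TCAAAAATGCCGGTGGTTAG is found on the top strand at positions 7–26.
The reverse primer's reverse complement is ATGAACTACTA, which matches the template at positions 78–88.
Product length = (reverse-primer end) − (forward-primer start) + 1 = 88 − 7 + 1 = 82 bp.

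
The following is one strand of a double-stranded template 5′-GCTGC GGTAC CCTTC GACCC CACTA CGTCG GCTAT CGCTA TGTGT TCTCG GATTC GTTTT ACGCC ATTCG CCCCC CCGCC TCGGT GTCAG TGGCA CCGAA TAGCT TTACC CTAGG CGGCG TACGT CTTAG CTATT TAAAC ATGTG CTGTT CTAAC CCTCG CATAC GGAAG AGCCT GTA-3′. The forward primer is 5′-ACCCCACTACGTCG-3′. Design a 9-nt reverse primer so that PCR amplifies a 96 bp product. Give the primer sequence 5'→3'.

The forward primer binds at positions 17–30, so a 96 bp product ends at position 17 + 96 − 1 = 112.
The reverse primer anneals to the top strand over positions 104–112, i.e. to CTTTACCCT.
Its sequence written 5'→3' is the reverse complement: AGGGTAAAG.

5'-AGGGTAAAG-3'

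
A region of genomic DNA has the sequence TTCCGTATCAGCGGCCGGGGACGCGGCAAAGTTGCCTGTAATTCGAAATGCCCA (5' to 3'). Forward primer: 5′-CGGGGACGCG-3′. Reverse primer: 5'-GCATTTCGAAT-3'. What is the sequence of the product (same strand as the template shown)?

5'-CGGGGACGCGGCAAAGTTGCCTGTAATTCGAAATGC-3'

The forward primer matches the template at positions 16–25.
Reverse complement of the reverse primer: ATTCGAAATGC. This occurs on the top strand at positions 41–51.
The product is the template from position 16 through 51 (36 bp).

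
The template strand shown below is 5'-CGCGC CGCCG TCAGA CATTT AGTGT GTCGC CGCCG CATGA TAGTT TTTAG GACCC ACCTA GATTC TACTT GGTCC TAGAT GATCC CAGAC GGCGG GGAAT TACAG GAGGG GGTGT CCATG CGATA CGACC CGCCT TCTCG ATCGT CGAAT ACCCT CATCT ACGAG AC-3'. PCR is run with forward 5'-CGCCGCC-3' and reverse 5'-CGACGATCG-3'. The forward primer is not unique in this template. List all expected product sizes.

145 bp, 120 bp

The forward primer CGCCGCC matches the top strand at positions 3–9, 28–34.
The reverse primer's reverse complement is CGATCGTCG, matching at positions 139–147.
Each forward site pairs with the reverse site to give a product ending at position 147: sizes 145, 120 bp.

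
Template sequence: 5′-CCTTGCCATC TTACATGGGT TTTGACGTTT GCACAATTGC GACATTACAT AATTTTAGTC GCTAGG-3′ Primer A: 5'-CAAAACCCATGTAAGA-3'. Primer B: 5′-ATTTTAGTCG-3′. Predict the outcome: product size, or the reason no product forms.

No product — the primers' 3' ends point away from each other.

Primer A (CAAAACCCATGTAAGA) has reverse complement TCTTACATGGGTTTTG, which matches the top strand at positions 9–24; primer A anneals to the top strand there with its 3' end pointing upstream toward position 9.
Primer B (ATTTTAGTCG) matches the top strand directly at positions 52–61; it anneals to the bottom strand with its 3' end pointing downstream toward position 61.
The 3' ends diverge (primer A extends toward position 1, primer B toward position 66), so the primers never converge on a shared product.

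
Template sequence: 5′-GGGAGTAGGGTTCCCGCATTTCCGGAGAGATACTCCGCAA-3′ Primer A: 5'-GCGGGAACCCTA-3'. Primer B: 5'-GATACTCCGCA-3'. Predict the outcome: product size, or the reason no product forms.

Primer A (GCGGGAACCCTA) has reverse complement TAGGGTTCCCGC, which matches the top strand at positions 6–17; primer A anneals to the top strand there with its 3' end pointing upstream toward position 6.
Primer B (GATACTCCGCA) matches the top strand directly at positions 29–39; it anneals to the bottom strand with its 3' end pointing downstream toward position 39.
The 3' ends diverge (primer A extends toward position 1, primer B toward position 40), so the primers never converge on a shared product.

No product — the primers' 3' ends point away from each other.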